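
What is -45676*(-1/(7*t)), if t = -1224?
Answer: -11419/2142 ≈ -5.3310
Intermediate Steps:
-45676*(-1/(7*t)) = -45676/((-1224*(-7))) = -45676/8568 = -45676*1/8568 = -11419/2142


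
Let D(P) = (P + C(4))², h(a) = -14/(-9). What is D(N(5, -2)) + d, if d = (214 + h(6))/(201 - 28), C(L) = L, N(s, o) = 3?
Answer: 78233/1557 ≈ 50.246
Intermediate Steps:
h(a) = 14/9 (h(a) = -14*(-⅑) = 14/9)
D(P) = (4 + P)² (D(P) = (P + 4)² = (4 + P)²)
d = 1940/1557 (d = (214 + 14/9)/(201 - 28) = (1940/9)/173 = (1940/9)*(1/173) = 1940/1557 ≈ 1.2460)
D(N(5, -2)) + d = (4 + 3)² + 1940/1557 = 7² + 1940/1557 = 49 + 1940/1557 = 78233/1557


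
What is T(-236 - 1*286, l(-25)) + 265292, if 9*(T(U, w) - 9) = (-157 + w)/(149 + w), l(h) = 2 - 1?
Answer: 59692699/225 ≈ 2.6530e+5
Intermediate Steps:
l(h) = 1
T(U, w) = 9 + (-157 + w)/(9*(149 + w)) (T(U, w) = 9 + ((-157 + w)/(149 + w))/9 = 9 + (-157 + w)/(9*(149 + w)))
T(-236 - 1*286, l(-25)) + 265292 = 2*(5956 + 41*1)/(9*(149 + 1)) + 265292 = (2/9)*(5956 + 41)/150 + 265292 = (2/9)*(1/150)*5997 + 265292 = 1999/225 + 265292 = 59692699/225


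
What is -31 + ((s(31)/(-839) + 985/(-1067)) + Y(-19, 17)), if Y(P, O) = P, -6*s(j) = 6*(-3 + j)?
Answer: -45557189/895213 ≈ -50.890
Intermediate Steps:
s(j) = 3 - j (s(j) = -(-3 + j) = -(-18 + 6*j)/6 = 3 - j)
-31 + ((s(31)/(-839) + 985/(-1067)) + Y(-19, 17)) = -31 + (((3 - 1*31)/(-839) + 985/(-1067)) - 19) = -31 + (((3 - 31)*(-1/839) + 985*(-1/1067)) - 19) = -31 + ((-28*(-1/839) - 985/1067) - 19) = -31 + ((28/839 - 985/1067) - 19) = -31 + (-796539/895213 - 19) = -31 - 17805586/895213 = -45557189/895213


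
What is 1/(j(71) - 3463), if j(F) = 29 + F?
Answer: -1/3363 ≈ -0.00029735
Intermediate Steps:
1/(j(71) - 3463) = 1/((29 + 71) - 3463) = 1/(100 - 3463) = 1/(-3363) = -1/3363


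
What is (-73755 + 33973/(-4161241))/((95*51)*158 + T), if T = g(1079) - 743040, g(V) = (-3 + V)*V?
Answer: -153456181964/2462360265617 ≈ -0.062321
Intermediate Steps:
g(V) = V*(-3 + V)
T = 417964 (T = 1079*(-3 + 1079) - 743040 = 1079*1076 - 743040 = 1161004 - 743040 = 417964)
(-73755 + 33973/(-4161241))/((95*51)*158 + T) = (-73755 + 33973/(-4161241))/((95*51)*158 + 417964) = (-73755 + 33973*(-1/4161241))/(4845*158 + 417964) = (-73755 - 33973/4161241)/(765510 + 417964) = -306912363928/4161241/1183474 = -306912363928/4161241*1/1183474 = -153456181964/2462360265617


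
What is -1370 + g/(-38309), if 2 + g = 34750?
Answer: -52518078/38309 ≈ -1370.9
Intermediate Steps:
g = 34748 (g = -2 + 34750 = 34748)
-1370 + g/(-38309) = -1370 + 34748/(-38309) = -1370 + 34748*(-1/38309) = -1370 - 34748/38309 = -52518078/38309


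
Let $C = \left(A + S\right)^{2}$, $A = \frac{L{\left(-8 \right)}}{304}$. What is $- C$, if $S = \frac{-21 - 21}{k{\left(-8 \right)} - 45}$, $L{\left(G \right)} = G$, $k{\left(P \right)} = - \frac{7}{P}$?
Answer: $- \frac{154132225}{179935396} \approx -0.8566$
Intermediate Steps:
$S = \frac{336}{353}$ ($S = \frac{-21 - 21}{- \frac{7}{-8} - 45} = - \frac{42}{\left(-7\right) \left(- \frac{1}{8}\right) - 45} = - \frac{42}{\frac{7}{8} - 45} = - \frac{42}{- \frac{353}{8}} = \left(-42\right) \left(- \frac{8}{353}\right) = \frac{336}{353} \approx 0.95184$)
$A = - \frac{1}{38}$ ($A = - \frac{8}{304} = \left(-8\right) \frac{1}{304} = - \frac{1}{38} \approx -0.026316$)
$C = \frac{154132225}{179935396}$ ($C = \left(- \frac{1}{38} + \frac{336}{353}\right)^{2} = \left(\frac{12415}{13414}\right)^{2} = \frac{154132225}{179935396} \approx 0.8566$)
$- C = \left(-1\right) \frac{154132225}{179935396} = - \frac{154132225}{179935396}$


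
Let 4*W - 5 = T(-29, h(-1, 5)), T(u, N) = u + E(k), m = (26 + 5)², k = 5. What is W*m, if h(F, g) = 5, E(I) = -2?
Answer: -12493/2 ≈ -6246.5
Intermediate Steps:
m = 961 (m = 31² = 961)
T(u, N) = -2 + u (T(u, N) = u - 2 = -2 + u)
W = -13/2 (W = 5/4 + (-2 - 29)/4 = 5/4 + (¼)*(-31) = 5/4 - 31/4 = -13/2 ≈ -6.5000)
W*m = -13/2*961 = -12493/2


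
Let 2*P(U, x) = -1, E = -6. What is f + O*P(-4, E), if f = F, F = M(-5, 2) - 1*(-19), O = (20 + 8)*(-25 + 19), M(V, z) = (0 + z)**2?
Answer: 107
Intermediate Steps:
P(U, x) = -1/2 (P(U, x) = (1/2)*(-1) = -1/2)
M(V, z) = z**2
O = -168 (O = 28*(-6) = -168)
F = 23 (F = 2**2 - 1*(-19) = 4 + 19 = 23)
f = 23
f + O*P(-4, E) = 23 - 168*(-1/2) = 23 + 84 = 107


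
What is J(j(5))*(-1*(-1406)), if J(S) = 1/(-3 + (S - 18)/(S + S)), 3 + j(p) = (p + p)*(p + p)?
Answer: -272764/503 ≈ -542.27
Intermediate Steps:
j(p) = -3 + 4*p² (j(p) = -3 + (p + p)*(p + p) = -3 + (2*p)*(2*p) = -3 + 4*p²)
J(S) = 1/(-3 + (-18 + S)/(2*S)) (J(S) = 1/(-3 + (-18 + S)/((2*S))) = 1/(-3 + (-18 + S)*(1/(2*S))) = 1/(-3 + (-18 + S)/(2*S)))
J(j(5))*(-1*(-1406)) = (-2*(-3 + 4*5²)/(18 + 5*(-3 + 4*5²)))*(-1*(-1406)) = -2*(-3 + 4*25)/(18 + 5*(-3 + 4*25))*1406 = -2*(-3 + 100)/(18 + 5*(-3 + 100))*1406 = -2*97/(18 + 5*97)*1406 = -2*97/(18 + 485)*1406 = -2*97/503*1406 = -2*97*1/503*1406 = -194/503*1406 = -272764/503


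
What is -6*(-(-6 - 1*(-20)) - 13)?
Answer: 162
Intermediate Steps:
-6*(-(-6 - 1*(-20)) - 13) = -6*(-(-6 + 20) - 13) = -6*(-1*14 - 13) = -6*(-14 - 13) = -6*(-27) = 162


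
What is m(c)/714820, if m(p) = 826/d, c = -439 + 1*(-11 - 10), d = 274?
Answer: 413/97930340 ≈ 4.2173e-6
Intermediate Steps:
c = -460 (c = -439 + 1*(-21) = -439 - 21 = -460)
m(p) = 413/137 (m(p) = 826/274 = 826*(1/274) = 413/137)
m(c)/714820 = (413/137)/714820 = (413/137)*(1/714820) = 413/97930340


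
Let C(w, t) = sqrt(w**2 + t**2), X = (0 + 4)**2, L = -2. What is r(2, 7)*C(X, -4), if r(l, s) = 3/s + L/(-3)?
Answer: 92*sqrt(17)/21 ≈ 18.063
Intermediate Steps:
r(l, s) = 2/3 + 3/s (r(l, s) = 3/s - 2/(-3) = 3/s - 2*(-1/3) = 3/s + 2/3 = 2/3 + 3/s)
X = 16 (X = 4**2 = 16)
C(w, t) = sqrt(t**2 + w**2)
r(2, 7)*C(X, -4) = (2/3 + 3/7)*sqrt((-4)**2 + 16**2) = (2/3 + 3*(1/7))*sqrt(16 + 256) = (2/3 + 3/7)*sqrt(272) = 23*(4*sqrt(17))/21 = 92*sqrt(17)/21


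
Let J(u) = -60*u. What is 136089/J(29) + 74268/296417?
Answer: -13403288931/171921860 ≈ -77.962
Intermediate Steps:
136089/J(29) + 74268/296417 = 136089/((-60*29)) + 74268/296417 = 136089/(-1740) + 74268*(1/296417) = 136089*(-1/1740) + 74268/296417 = -45363/580 + 74268/296417 = -13403288931/171921860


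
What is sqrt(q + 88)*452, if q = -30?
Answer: 452*sqrt(58) ≈ 3442.3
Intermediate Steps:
sqrt(q + 88)*452 = sqrt(-30 + 88)*452 = sqrt(58)*452 = 452*sqrt(58)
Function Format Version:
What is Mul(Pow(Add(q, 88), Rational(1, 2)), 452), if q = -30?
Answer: Mul(452, Pow(58, Rational(1, 2))) ≈ 3442.3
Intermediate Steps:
Mul(Pow(Add(q, 88), Rational(1, 2)), 452) = Mul(Pow(Add(-30, 88), Rational(1, 2)), 452) = Mul(Pow(58, Rational(1, 2)), 452) = Mul(452, Pow(58, Rational(1, 2)))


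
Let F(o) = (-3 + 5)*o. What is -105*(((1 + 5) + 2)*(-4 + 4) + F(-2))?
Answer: 420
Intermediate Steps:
F(o) = 2*o
-105*(((1 + 5) + 2)*(-4 + 4) + F(-2)) = -105*(((1 + 5) + 2)*(-4 + 4) + 2*(-2)) = -105*((6 + 2)*0 - 4) = -105*(8*0 - 4) = -105*(0 - 4) = -105*(-4) = 420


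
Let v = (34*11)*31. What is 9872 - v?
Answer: -1722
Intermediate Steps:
v = 11594 (v = 374*31 = 11594)
9872 - v = 9872 - 1*11594 = 9872 - 11594 = -1722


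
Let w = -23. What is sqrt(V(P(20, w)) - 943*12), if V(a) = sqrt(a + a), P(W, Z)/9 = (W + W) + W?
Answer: sqrt(-11316 + 6*sqrt(30)) ≈ 106.22*I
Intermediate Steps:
P(W, Z) = 27*W (P(W, Z) = 9*((W + W) + W) = 9*(2*W + W) = 9*(3*W) = 27*W)
V(a) = sqrt(2)*sqrt(a) (V(a) = sqrt(2*a) = sqrt(2)*sqrt(a))
sqrt(V(P(20, w)) - 943*12) = sqrt(sqrt(2)*sqrt(27*20) - 943*12) = sqrt(sqrt(2)*sqrt(540) - 11316) = sqrt(sqrt(2)*(6*sqrt(15)) - 11316) = sqrt(6*sqrt(30) - 11316) = sqrt(-11316 + 6*sqrt(30))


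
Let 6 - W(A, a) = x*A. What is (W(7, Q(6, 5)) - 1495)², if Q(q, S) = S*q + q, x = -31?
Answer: 1617984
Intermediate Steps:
Q(q, S) = q + S*q
W(A, a) = 6 + 31*A (W(A, a) = 6 - (-31)*A = 6 + 31*A)
(W(7, Q(6, 5)) - 1495)² = ((6 + 31*7) - 1495)² = ((6 + 217) - 1495)² = (223 - 1495)² = (-1272)² = 1617984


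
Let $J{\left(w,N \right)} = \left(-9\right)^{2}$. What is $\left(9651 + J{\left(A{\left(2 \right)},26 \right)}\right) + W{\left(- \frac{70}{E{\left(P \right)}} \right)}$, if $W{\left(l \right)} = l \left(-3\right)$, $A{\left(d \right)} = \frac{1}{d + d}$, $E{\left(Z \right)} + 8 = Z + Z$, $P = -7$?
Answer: $\frac{106947}{11} \approx 9722.5$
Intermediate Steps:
$E{\left(Z \right)} = -8 + 2 Z$ ($E{\left(Z \right)} = -8 + \left(Z + Z\right) = -8 + 2 Z$)
$A{\left(d \right)} = \frac{1}{2 d}$
$W{\left(l \right)} = - 3 l$
$J{\left(w,N \right)} = 81$
$\left(9651 + J{\left(A{\left(2 \right)},26 \right)}\right) + W{\left(- \frac{70}{E{\left(P \right)}} \right)} = \left(9651 + 81\right) - 3 \left(- \frac{70}{-8 + 2 \left(-7\right)}\right) = 9732 - 3 \left(- \frac{70}{-8 - 14}\right) = 9732 - 3 \left(- \frac{70}{-22}\right) = 9732 - 3 \left(\left(-70\right) \left(- \frac{1}{22}\right)\right) = 9732 - \frac{105}{11} = \frac{106947}{11}$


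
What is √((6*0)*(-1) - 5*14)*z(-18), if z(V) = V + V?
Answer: -36*I*√70 ≈ -301.2*I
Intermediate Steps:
z(V) = 2*V
√((6*0)*(-1) - 5*14)*z(-18) = √((6*0)*(-1) - 5*14)*(2*(-18)) = √(0*(-1) - 70)*(-36) = √(0 - 70)*(-36) = √(-70)*(-36) = (I*√70)*(-36) = -36*I*√70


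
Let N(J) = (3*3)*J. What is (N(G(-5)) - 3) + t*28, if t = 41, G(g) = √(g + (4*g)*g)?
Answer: 1145 + 9*√95 ≈ 1232.7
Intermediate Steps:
G(g) = √(g + 4*g²)
N(J) = 9*J
(N(G(-5)) - 3) + t*28 = (9*√(-5*(1 + 4*(-5))) - 3) + 41*28 = (9*√(-5*(1 - 20)) - 3) + 1148 = (9*√(-5*(-19)) - 3) + 1148 = (9*√95 - 3) + 1148 = (-3 + 9*√95) + 1148 = 1145 + 9*√95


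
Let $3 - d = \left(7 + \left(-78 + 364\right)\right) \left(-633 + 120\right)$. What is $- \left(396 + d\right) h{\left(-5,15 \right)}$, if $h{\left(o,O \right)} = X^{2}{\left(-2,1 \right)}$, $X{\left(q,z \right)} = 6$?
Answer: $-5425488$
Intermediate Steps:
$d = 150312$ ($d = 3 - \left(7 + \left(-78 + 364\right)\right) \left(-633 + 120\right) = 3 - \left(7 + 286\right) \left(-513\right) = 3 - 293 \left(-513\right) = 3 - -150309 = 3 + 150309 = 150312$)
$h{\left(o,O \right)} = 36$ ($h{\left(o,O \right)} = 6^{2} = 36$)
$- \left(396 + d\right) h{\left(-5,15 \right)} = - \left(396 + 150312\right) 36 = - 150708 \cdot 36 = \left(-1\right) 5425488 = -5425488$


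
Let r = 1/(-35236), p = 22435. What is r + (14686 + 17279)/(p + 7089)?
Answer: 70393076/65019229 ≈ 1.0826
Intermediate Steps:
r = -1/35236 ≈ -2.8380e-5
r + (14686 + 17279)/(p + 7089) = -1/35236 + (14686 + 17279)/(22435 + 7089) = -1/35236 + 31965/29524 = 70393076/65019229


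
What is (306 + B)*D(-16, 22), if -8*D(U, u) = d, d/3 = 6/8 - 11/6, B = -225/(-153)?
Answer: 67951/544 ≈ 124.91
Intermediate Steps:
B = 25/17 (B = -225*(-1/153) = 25/17 ≈ 1.4706)
d = -13/4 (d = 3*(6/8 - 11/6) = 3*(6*(⅛) - 11*⅙) = 3*(¾ - 11/6) = 3*(-13/12) = -13/4 ≈ -3.2500)
D(U, u) = 13/32 (D(U, u) = -⅛*(-13/4) = 13/32)
(306 + B)*D(-16, 22) = (306 + 25/17)*(13/32) = (5227/17)*(13/32) = 67951/544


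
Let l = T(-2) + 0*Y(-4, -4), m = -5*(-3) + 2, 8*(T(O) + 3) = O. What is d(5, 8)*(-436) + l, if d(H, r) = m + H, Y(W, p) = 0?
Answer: -38381/4 ≈ -9595.3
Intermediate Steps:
T(O) = -3 + O/8
m = 17 (m = 15 + 2 = 17)
l = -13/4 (l = (-3 + (⅛)*(-2)) + 0*0 = (-3 - ¼) + 0 = -13/4 + 0 = -13/4 ≈ -3.2500)
d(H, r) = 17 + H
d(5, 8)*(-436) + l = (17 + 5)*(-436) - 13/4 = 22*(-436) - 13/4 = -9592 - 13/4 = -38381/4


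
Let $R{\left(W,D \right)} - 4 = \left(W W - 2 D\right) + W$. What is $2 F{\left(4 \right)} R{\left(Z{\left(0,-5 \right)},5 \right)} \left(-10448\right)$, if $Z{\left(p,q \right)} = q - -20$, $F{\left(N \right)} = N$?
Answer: $-19558656$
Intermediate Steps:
$Z{\left(p,q \right)} = 20 + q$ ($Z{\left(p,q \right)} = q + 20 = 20 + q$)
$R{\left(W,D \right)} = 4 + W + W^{2} - 2 D$ ($R{\left(W,D \right)} = 4 - \left(- W + 2 D - W W\right) = 4 - \left(- W - W^{2} + 2 D\right) = 4 + \left(W + W^{2} - 2 D\right) = 4 + W + W^{2} - 2 D$)
$2 F{\left(4 \right)} R{\left(Z{\left(0,-5 \right)},5 \right)} \left(-10448\right) = 2 \cdot 4 \left(4 + \left(20 - 5\right) + \left(20 - 5\right)^{2} - 10\right) \left(-10448\right) = 8 \left(4 + 15 + 15^{2} - 10\right) \left(-10448\right) = 8 \left(4 + 15 + 225 - 10\right) \left(-10448\right) = 8 \cdot 234 \left(-10448\right) = 1872 \left(-10448\right) = -19558656$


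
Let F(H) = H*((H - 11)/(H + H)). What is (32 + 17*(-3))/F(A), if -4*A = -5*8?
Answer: 38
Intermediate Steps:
A = 10 (A = -(-5)*8/4 = -¼*(-40) = 10)
F(H) = -11/2 + H/2 (F(H) = H*((-11 + H)/((2*H))) = H*((-11 + H)*(1/(2*H))) = H*((-11 + H)/(2*H)) = -11/2 + H/2)
(32 + 17*(-3))/F(A) = (32 + 17*(-3))/(-11/2 + (½)*10) = (32 - 51)/(-11/2 + 5) = -19/(-½) = -19*(-2) = 38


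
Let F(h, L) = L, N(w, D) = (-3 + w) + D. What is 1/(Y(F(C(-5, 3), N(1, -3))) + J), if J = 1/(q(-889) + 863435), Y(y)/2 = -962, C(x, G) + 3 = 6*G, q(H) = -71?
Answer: -863364/1661112335 ≈ -0.00051975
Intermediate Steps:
N(w, D) = -3 + D + w
C(x, G) = -3 + 6*G
Y(y) = -1924 (Y(y) = 2*(-962) = -1924)
J = 1/863364 (J = 1/(-71 + 863435) = 1/863364 ≈ 1.1583e-6)
1/(Y(F(C(-5, 3), N(1, -3))) + J) = 1/(-1924 + 1/863364) = 1/(-1661112335/863364) = -863364/1661112335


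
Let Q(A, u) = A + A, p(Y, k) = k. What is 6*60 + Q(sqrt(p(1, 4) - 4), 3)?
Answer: 360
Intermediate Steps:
Q(A, u) = 2*A
6*60 + Q(sqrt(p(1, 4) - 4), 3) = 6*60 + 2*sqrt(4 - 4) = 360 + 2*sqrt(0) = 360 + 2*0 = 360 + 0 = 360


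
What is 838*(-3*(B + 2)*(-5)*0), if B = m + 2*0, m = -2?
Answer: 0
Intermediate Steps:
B = -2 (B = -2 + 2*0 = -2 + 0 = -2)
838*(-3*(B + 2)*(-5)*0) = 838*(-3*(-2 + 2)*(-5)*0) = 838*(-0*(-5)*0) = 838*(-3*0*0) = 838*(0*0) = 838*0 = 0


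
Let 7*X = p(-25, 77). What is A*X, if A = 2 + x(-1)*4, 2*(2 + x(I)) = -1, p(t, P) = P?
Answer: -88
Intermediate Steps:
x(I) = -5/2 (x(I) = -2 + (1/2)*(-1) = -2 - 1/2 = -5/2)
X = 11 (X = (1/7)*77 = 11)
A = -8 (A = 2 - 5/2*4 = 2 - 10 = -8)
A*X = -8*11 = -88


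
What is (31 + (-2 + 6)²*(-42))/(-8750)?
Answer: 641/8750 ≈ 0.073257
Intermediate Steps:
(31 + (-2 + 6)²*(-42))/(-8750) = (31 + 4²*(-42))*(-1/8750) = (31 + 16*(-42))*(-1/8750) = (31 - 672)*(-1/8750) = -641*(-1/8750) = 641/8750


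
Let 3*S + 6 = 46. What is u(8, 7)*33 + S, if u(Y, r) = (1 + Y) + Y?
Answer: 1723/3 ≈ 574.33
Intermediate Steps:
S = 40/3 (S = -2 + (⅓)*46 = -2 + 46/3 = 40/3 ≈ 13.333)
u(Y, r) = 1 + 2*Y
u(8, 7)*33 + S = (1 + 2*8)*33 + 40/3 = (1 + 16)*33 + 40/3 = 17*33 + 40/3 = 561 + 40/3 = 1723/3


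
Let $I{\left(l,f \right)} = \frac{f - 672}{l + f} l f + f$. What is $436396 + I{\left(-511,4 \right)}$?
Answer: $\frac{219889408}{507} \approx 4.3371 \cdot 10^{5}$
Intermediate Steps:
$I{\left(l,f \right)} = f + \frac{f l \left(-672 + f\right)}{f + l}$ ($I{\left(l,f \right)} = \frac{-672 + f}{f + l} l f + f = \frac{l \left(-672 + f\right)}{f + l} f + f = \frac{f l \left(-672 + f\right)}{f + l} + f = f + \frac{f l \left(-672 + f\right)}{f + l}$)
$436396 + I{\left(-511,4 \right)} = 436396 + \frac{4 \left(4 - -342881 + 4 \left(-511\right)\right)}{4 - 511} = 436396 + \frac{4 \left(4 + 342881 - 2044\right)}{-507} = 436396 + 4 \left(- \frac{1}{507}\right) 340841 = 436396 - \frac{1363364}{507} = \frac{219889408}{507}$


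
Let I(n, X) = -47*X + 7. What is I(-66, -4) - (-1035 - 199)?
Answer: 1429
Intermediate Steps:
I(n, X) = 7 - 47*X
I(-66, -4) - (-1035 - 199) = (7 - 47*(-4)) - (-1035 - 199) = (7 + 188) - 1*(-1234) = 195 + 1234 = 1429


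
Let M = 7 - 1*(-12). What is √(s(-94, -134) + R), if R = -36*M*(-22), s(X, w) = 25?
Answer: √15073 ≈ 122.77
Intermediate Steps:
M = 19 (M = 7 + 12 = 19)
R = 15048 (R = -36*19*(-22) = -684*(-22) = 15048)
√(s(-94, -134) + R) = √(25 + 15048) = √15073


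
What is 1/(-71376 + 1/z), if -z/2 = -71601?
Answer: -143202/10221185951 ≈ -1.4010e-5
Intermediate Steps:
z = 143202 (z = -2*(-71601) = 143202)
1/(-71376 + 1/z) = 1/(-71376 + 1/143202) = 1/(-10221185951/143202) = -143202/10221185951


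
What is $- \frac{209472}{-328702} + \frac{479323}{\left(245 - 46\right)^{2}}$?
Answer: $\frac{82924864709}{6508463951} \approx 12.741$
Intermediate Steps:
$- \frac{209472}{-328702} + \frac{479323}{\left(245 - 46\right)^{2}} = \left(-209472\right) \left(- \frac{1}{328702}\right) + \frac{479323}{199^{2}} = \frac{104736}{164351} + \frac{479323}{39601} = \frac{82924864709}{6508463951}$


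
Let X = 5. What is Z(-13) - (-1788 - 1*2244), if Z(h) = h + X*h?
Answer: 3954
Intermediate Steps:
Z(h) = 6*h (Z(h) = h + 5*h = 6*h)
Z(-13) - (-1788 - 1*2244) = 6*(-13) - (-1788 - 1*2244) = -78 - (-1788 - 2244) = -78 - 1*(-4032) = -78 + 4032 = 3954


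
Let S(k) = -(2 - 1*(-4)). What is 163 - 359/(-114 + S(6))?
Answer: 19919/120 ≈ 165.99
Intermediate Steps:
S(k) = -6 (S(k) = -(2 + 4) = -1*6 = -6)
163 - 359/(-114 + S(6)) = 163 - 359/(-114 - 6) = 163 - 359/(-120) = 163 - 359*(-1/120) = 163 + 359/120 = 19919/120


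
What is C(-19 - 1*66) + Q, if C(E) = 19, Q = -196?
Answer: -177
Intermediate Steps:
C(-19 - 1*66) + Q = 19 - 196 = -177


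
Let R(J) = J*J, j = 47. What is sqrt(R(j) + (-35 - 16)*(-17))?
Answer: 2*sqrt(769) ≈ 55.462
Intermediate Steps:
R(J) = J**2
sqrt(R(j) + (-35 - 16)*(-17)) = sqrt(47**2 + (-35 - 16)*(-17)) = sqrt(2209 - 51*(-17)) = sqrt(2209 + 867) = sqrt(3076) = 2*sqrt(769)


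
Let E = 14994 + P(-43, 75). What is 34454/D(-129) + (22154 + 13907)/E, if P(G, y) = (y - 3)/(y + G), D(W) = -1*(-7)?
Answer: 295390414/59985 ≈ 4924.4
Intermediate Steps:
D(W) = 7
P(G, y) = (-3 + y)/(G + y)
E = 59985/4 (E = 14994 + (-3 + 75)/(-43 + 75) = 14994 + 72/32 = 14994 + (1/32)*72 = 14994 + 9/4 = 59985/4 ≈ 14996.)
34454/D(-129) + (22154 + 13907)/E = 34454/7 + (22154 + 13907)/(59985/4) = 34454*(⅐) + 36061*(4/59985) = 4922 + 144244/59985 = 295390414/59985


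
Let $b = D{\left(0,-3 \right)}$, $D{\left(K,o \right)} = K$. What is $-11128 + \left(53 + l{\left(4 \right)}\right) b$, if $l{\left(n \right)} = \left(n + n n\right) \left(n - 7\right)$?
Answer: $-11128$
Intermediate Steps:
$b = 0$
$l{\left(n \right)} = \left(-7 + n\right) \left(n + n^{2}\right)$ ($l{\left(n \right)} = \left(n + n^{2}\right) \left(-7 + n\right) = \left(-7 + n\right) \left(n + n^{2}\right)$)
$-11128 + \left(53 + l{\left(4 \right)}\right) b = -11128 + \left(53 + 4 \left(-7 + 4^{2} - 24\right)\right) 0 = -11128 + \left(53 + 4 \left(-7 + 16 - 24\right)\right) 0 = -11128 + \left(53 + 4 \left(-15\right)\right) 0 = -11128 + \left(53 - 60\right) 0 = -11128 - 0 = -11128 + 0 = -11128$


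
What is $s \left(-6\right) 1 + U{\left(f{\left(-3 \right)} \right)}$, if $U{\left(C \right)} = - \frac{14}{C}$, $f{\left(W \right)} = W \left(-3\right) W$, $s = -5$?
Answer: $\frac{824}{27} \approx 30.519$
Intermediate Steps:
$f{\left(W \right)} = - 3 W^{2}$ ($f{\left(W \right)} = - 3 W W = - 3 W^{2}$)
$s \left(-6\right) 1 + U{\left(f{\left(-3 \right)} \right)} = \left(-5\right) \left(-6\right) 1 - \frac{14}{\left(-3\right) \left(-3\right)^{2}} = 30 \cdot 1 - \frac{14}{\left(-3\right) 9} = 30 - \frac{14}{-27} = 30 - - \frac{14}{27} = 30 + \frac{14}{27} = \frac{824}{27}$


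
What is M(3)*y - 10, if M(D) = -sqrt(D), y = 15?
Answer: -10 - 15*sqrt(3) ≈ -35.981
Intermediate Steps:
M(3)*y - 10 = -sqrt(3)*15 - 10 = -15*sqrt(3) - 10 = -10 - 15*sqrt(3)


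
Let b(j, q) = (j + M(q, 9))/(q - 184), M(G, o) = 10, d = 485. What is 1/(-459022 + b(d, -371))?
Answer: -37/16983847 ≈ -2.1785e-6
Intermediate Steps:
b(j, q) = (10 + j)/(-184 + q) (b(j, q) = (j + 10)/(q - 184) = (10 + j)/(-184 + q))
1/(-459022 + b(d, -371)) = 1/(-459022 + (10 + 485)/(-184 - 371)) = 1/(-459022 + 495/(-555)) = 1/(-459022 - 1/555*495) = 1/(-459022 - 33/37) = 1/(-16983847/37) = -37/16983847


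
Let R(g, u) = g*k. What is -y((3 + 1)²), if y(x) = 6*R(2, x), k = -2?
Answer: 24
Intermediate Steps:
R(g, u) = -2*g (R(g, u) = g*(-2) = -2*g)
y(x) = -24 (y(x) = 6*(-2*2) = 6*(-4) = -24)
-y((3 + 1)²) = -1*(-24) = 24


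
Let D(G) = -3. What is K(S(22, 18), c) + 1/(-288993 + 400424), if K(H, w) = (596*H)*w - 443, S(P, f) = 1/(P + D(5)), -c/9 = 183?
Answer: -110319921480/2117189 ≈ -52107.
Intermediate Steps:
c = -1647 (c = -9*183 = -1647)
S(P, f) = 1/(-3 + P) (S(P, f) = 1/(P - 3) = 1/(-3 + P))
K(H, w) = -443 + 596*H*w (K(H, w) = 596*H*w - 443 = -443 + 596*H*w)
K(S(22, 18), c) + 1/(-288993 + 400424) = (-443 + 596*(-1647)/(-3 + 22)) + 1/(-288993 + 400424) = (-443 + 596*(-1647)/19) + 1/111431 = (-443 + 596*(1/19)*(-1647)) + 1/111431 = (-443 - 981612/19) + 1/111431 = -990029/19 + 1/111431 = -110319921480/2117189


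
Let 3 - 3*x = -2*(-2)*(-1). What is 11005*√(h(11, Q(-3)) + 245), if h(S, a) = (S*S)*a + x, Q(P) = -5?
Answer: 11005*I*√3219/3 ≈ 2.0813e+5*I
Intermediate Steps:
x = 7/3 (x = 1 - (-2*(-2))*(-1)/3 = 1 - 4*(-1)/3 = 1 - ⅓*(-4) = 1 + 4/3 = 7/3 ≈ 2.3333)
h(S, a) = 7/3 + a*S² (h(S, a) = (S*S)*a + 7/3 = S²*a + 7/3 = a*S² + 7/3 = 7/3 + a*S²)
11005*√(h(11, Q(-3)) + 245) = 11005*√((7/3 - 5*11²) + 245) = 11005*√((7/3 - 5*121) + 245) = 11005*√((7/3 - 605) + 245) = 11005*√(-1808/3 + 245) = 11005*√(-1073/3) = 11005*(I*√3219/3) = 11005*I*√3219/3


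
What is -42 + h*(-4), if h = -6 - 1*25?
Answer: 82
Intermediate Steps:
h = -31 (h = -6 - 25 = -31)
-42 + h*(-4) = -42 - 31*(-4) = -42 + 124 = 82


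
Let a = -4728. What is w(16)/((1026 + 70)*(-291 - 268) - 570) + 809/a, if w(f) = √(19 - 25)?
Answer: -809/4728 - I*√6/613234 ≈ -0.17111 - 3.9944e-6*I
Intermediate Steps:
w(f) = I*√6 (w(f) = √(-6) = I*√6)
w(16)/((1026 + 70)*(-291 - 268) - 570) + 809/a = (I*√6)/((1026 + 70)*(-291 - 268) - 570) + 809/(-4728) = (I*√6)/(1096*(-559) - 570) + 809*(-1/4728) = (I*√6)/(-612664 - 570) - 809/4728 = (I*√6)/(-613234) - 809/4728 = (I*√6)*(-1/613234) - 809/4728 = -I*√6/613234 - 809/4728 = -809/4728 - I*√6/613234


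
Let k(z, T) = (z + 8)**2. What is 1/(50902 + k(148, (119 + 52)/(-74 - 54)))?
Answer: 1/75238 ≈ 1.3291e-5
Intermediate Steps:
k(z, T) = (8 + z)**2
1/(50902 + k(148, (119 + 52)/(-74 - 54))) = 1/(50902 + (8 + 148)**2) = 1/(50902 + 156**2) = 1/(50902 + 24336) = 1/75238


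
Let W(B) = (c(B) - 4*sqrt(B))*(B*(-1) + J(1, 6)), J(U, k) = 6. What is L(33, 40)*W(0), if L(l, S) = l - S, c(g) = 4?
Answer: -168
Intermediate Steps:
W(B) = (4 - 4*sqrt(B))*(6 - B) (W(B) = (4 - 4*sqrt(B))*(B*(-1) + 6) = (4 - 4*sqrt(B))*(-B + 6) = (4 - 4*sqrt(B))*(6 - B))
L(33, 40)*W(0) = (33 - 1*40)*(24 - 24*sqrt(0) - 4*0 + 4*0**(3/2)) = (33 - 40)*(24 - 24*0 + 0 + 4*0) = -7*(24 + 0 + 0 + 0) = -7*24 = -168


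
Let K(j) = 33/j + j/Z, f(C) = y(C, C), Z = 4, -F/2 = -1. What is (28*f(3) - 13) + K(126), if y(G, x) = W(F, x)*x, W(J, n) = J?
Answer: 3922/21 ≈ 186.76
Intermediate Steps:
F = 2 (F = -2*(-1) = 2)
y(G, x) = 2*x
f(C) = 2*C
K(j) = 33/j + j/4
(28*f(3) - 13) + K(126) = (28*(2*3) - 13) + (33/126 + (1/4)*126) = (28*6 - 13) + (33*(1/126) + 63/2) = (168 - 13) + (11/42 + 63/2) = 155 + 667/21 = 3922/21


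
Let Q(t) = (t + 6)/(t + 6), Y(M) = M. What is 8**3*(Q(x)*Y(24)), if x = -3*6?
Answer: 12288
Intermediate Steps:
x = -18
Q(t) = 1 (Q(t) = (6 + t)/(6 + t) = 1)
8**3*(Q(x)*Y(24)) = 8**3*(1*24) = 512*24 = 12288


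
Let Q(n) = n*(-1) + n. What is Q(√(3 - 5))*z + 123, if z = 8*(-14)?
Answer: 123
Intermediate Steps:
Q(n) = 0 (Q(n) = -n + n = 0)
z = -112
Q(√(3 - 5))*z + 123 = 0*(-112) + 123 = 0 + 123 = 123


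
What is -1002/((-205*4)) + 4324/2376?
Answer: 185201/60885 ≈ 3.0418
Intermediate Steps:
-1002/((-205*4)) + 4324/2376 = -1002/(-820) + 4324*(1/2376) = -1002*(-1/820) + 1081/594 = 501/410 + 1081/594 = 185201/60885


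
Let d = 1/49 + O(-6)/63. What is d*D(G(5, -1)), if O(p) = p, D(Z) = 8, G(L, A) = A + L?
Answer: -88/147 ≈ -0.59864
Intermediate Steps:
d = -11/147 (d = 1/49 - 6/63 = 1*(1/49) - 6*1/63 = 1/49 - 2/21 = -11/147 ≈ -0.074830)
d*D(G(5, -1)) = -11/147*8 = -88/147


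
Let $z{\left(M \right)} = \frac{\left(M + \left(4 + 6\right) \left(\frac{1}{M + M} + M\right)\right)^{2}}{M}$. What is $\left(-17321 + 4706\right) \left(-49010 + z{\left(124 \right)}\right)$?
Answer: $\frac{817893075388785}{1906624} \approx 4.2897 \cdot 10^{8}$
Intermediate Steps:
$z{\left(M \right)} = \frac{\left(\frac{5}{M} + 11 M\right)^{2}}{M}$ ($z{\left(M \right)} = \frac{\left(M + 10 \left(\frac{1}{2 M} + M\right)\right)^{2}}{M} = \frac{\left(M + 10 \left(M + \frac{1}{2 M}\right)\right)^{2}}{M} = \frac{\left(M + \left(\frac{5}{M} + 10 M\right)\right)^{2}}{M} = \frac{\left(\frac{5}{M} + 11 M\right)^{2}}{M}$)
$\left(-17321 + 4706\right) \left(-49010 + z{\left(124 \right)}\right) = \left(-17321 + 4706\right) \left(-49010 + \frac{\left(5 + 11 \cdot 124^{2}\right)^{2}}{1906624}\right) = - 12615 \left(-49010 + \frac{\left(5 + 11 \cdot 15376\right)^{2}}{1906624}\right) = - 12615 \left(-49010 + \frac{\left(5 + 169136\right)^{2}}{1906624}\right) = - 12615 \left(-49010 + \frac{169141^{2}}{1906624}\right) = - 12615 \left(-49010 + \frac{1}{1906624} \cdot 28608677881\right) = - 12615 \left(-49010 + \frac{28608677881}{1906624}\right) = \left(-12615\right) \left(- \frac{64834964359}{1906624}\right) = \frac{817893075388785}{1906624}$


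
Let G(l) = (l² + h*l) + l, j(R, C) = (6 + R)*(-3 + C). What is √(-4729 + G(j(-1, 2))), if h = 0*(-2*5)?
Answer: I*√4709 ≈ 68.622*I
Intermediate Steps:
h = 0 (h = 0*(-10) = 0)
j(R, C) = (-3 + C)*(6 + R)
G(l) = l + l² (G(l) = (l² + 0*l) + l = (l² + 0) + l = l² + l = l + l²)
√(-4729 + G(j(-1, 2))) = √(-4729 + (-18 - 3*(-1) + 6*2 + 2*(-1))*(1 + (-18 - 3*(-1) + 6*2 + 2*(-1)))) = √(-4729 + (-18 + 3 + 12 - 2)*(1 + (-18 + 3 + 12 - 2))) = √(-4729 - 5*(1 - 5)) = √(-4729 - 5*(-4)) = √(-4729 + 20) = √(-4709) = I*√4709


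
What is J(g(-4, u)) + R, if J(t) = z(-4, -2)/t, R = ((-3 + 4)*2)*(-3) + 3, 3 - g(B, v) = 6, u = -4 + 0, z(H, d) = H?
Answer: -5/3 ≈ -1.6667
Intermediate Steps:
u = -4
g(B, v) = -3 (g(B, v) = 3 - 1*6 = 3 - 6 = -3)
R = -3 (R = (1*2)*(-3) + 3 = 2*(-3) + 3 = -6 + 3 = -3)
J(t) = -4/t
J(g(-4, u)) + R = -4/(-3) - 3 = -4*(-⅓) - 3 = 4/3 - 3 = -5/3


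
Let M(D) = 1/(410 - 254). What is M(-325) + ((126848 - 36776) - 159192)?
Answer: -10782719/156 ≈ -69120.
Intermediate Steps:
M(D) = 1/156
M(-325) + ((126848 - 36776) - 159192) = 1/156 + ((126848 - 36776) - 159192) = 1/156 + (90072 - 159192) = 1/156 - 69120 = -10782719/156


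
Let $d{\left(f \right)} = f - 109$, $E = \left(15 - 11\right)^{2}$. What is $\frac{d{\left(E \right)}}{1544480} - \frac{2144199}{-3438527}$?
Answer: $\frac{3311352688509}{5310736180960} \approx 0.62352$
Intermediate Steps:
$E = 16$ ($E = 4^{2} = 16$)
$d{\left(f \right)} = -109 + f$
$\frac{d{\left(E \right)}}{1544480} - \frac{2144199}{-3438527} = \frac{-109 + 16}{1544480} - \frac{2144199}{-3438527} = \left(-93\right) \frac{1}{1544480} - - \frac{2144199}{3438527} = - \frac{93}{1544480} + \frac{2144199}{3438527} = \frac{3311352688509}{5310736180960}$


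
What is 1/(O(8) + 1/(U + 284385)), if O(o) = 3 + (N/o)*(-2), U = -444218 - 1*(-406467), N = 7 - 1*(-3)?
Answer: 123317/61659 ≈ 2.0000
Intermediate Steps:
N = 10 (N = 7 + 3 = 10)
U = -37751 (U = -444218 + 406467 = -37751)
O(o) = 3 - 20/o (O(o) = 3 + (10/o)*(-2) = 3 - 20/o)
1/(O(8) + 1/(U + 284385)) = 1/((3 - 20/8) + 1/(-37751 + 284385)) = 1/((3 - 20*1/8) + 1/246634) = 1/((3 - 5/2) + 1/246634) = 1/(1/2 + 1/246634) = 1/(61659/123317) = 123317/61659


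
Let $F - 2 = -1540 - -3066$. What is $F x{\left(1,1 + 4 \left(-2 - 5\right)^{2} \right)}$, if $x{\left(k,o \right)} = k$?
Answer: $1528$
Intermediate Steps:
$F = 1528$ ($F = 2 - -1526 = 2 + \left(-1540 + 3066\right) = 2 + 1526 = 1528$)
$F x{\left(1,1 + 4 \left(-2 - 5\right)^{2} \right)} = 1528 \cdot 1 = 1528$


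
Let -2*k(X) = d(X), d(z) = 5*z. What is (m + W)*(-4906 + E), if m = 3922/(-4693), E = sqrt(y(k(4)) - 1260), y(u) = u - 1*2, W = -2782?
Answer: 64071614288/4693 - 26119696*I*sqrt(318)/4693 ≈ 1.3653e+7 - 99250.0*I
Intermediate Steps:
k(X) = -5*X/2
y(u) = -2 + u (y(u) = u - 2 = -2 + u)
E = 2*I*sqrt(318) (E = sqrt((-2 - 5/2*4) - 1260) = sqrt((-2 - 10) - 1260) = sqrt(-12 - 1260) = sqrt(-1272) = 2*I*sqrt(318) ≈ 35.665*I)
m = -3922/4693 (m = 3922*(-1/4693) = -3922/4693 ≈ -0.83571)
(m + W)*(-4906 + E) = (-3922/4693 - 2782)*(-4906 + 2*I*sqrt(318)) = -13059848*(-4906 + 2*I*sqrt(318))/4693 = 64071614288/4693 - 26119696*I*sqrt(318)/4693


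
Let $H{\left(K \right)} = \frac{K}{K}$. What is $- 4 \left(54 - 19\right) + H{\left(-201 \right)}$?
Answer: $-139$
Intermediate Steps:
$H{\left(K \right)} = 1$
$- 4 \left(54 - 19\right) + H{\left(-201 \right)} = - 4 \left(54 - 19\right) + 1 = \left(-4\right) 35 + 1 = -140 + 1 = -139$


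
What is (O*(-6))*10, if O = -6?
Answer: 360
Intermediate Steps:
(O*(-6))*10 = -6*(-6)*10 = 36*10 = 360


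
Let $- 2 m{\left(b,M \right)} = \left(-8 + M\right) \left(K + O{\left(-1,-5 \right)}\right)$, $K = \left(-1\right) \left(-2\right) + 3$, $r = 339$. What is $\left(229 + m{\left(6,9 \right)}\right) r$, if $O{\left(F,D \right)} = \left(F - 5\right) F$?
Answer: $\frac{151533}{2} \approx 75767.0$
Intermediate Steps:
$O{\left(F,D \right)} = F \left(-5 + F\right)$ ($O{\left(F,D \right)} = \left(-5 + F\right) F = F \left(-5 + F\right)$)
$K = 5$ ($K = 2 + 3 = 5$)
$m{\left(b,M \right)} = 44 - \frac{11 M}{2}$ ($m{\left(b,M \right)} = - \frac{\left(-8 + M\right) \left(5 - \left(-5 - 1\right)\right)}{2} = - \frac{\left(-8 + M\right) \left(5 - -6\right)}{2} = - \frac{\left(-8 + M\right) \left(5 + 6\right)}{2} = - \frac{\left(-8 + M\right) 11}{2} = - \frac{-88 + 11 M}{2} = 44 - \frac{11 M}{2}$)
$\left(229 + m{\left(6,9 \right)}\right) r = \left(229 + \left(44 - \frac{99}{2}\right)\right) 339 = \left(229 - \frac{11}{2}\right) 339 = \frac{447}{2} \cdot 339 = \frac{151533}{2}$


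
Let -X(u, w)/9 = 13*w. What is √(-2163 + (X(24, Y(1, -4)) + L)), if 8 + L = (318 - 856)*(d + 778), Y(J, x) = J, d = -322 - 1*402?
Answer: 2*I*√7835 ≈ 177.03*I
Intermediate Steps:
d = -724 (d = -322 - 402 = -724)
X(u, w) = -117*w
L = -29060 (L = -8 + (318 - 856)*(-724 + 778) = -8 - 538*54 = -8 - 29052 = -29060)
√(-2163 + (X(24, Y(1, -4)) + L)) = √(-2163 + (-117*1 - 29060)) = √(-2163 + (-117 - 29060)) = √(-2163 - 29177) = √(-31340) = 2*I*√7835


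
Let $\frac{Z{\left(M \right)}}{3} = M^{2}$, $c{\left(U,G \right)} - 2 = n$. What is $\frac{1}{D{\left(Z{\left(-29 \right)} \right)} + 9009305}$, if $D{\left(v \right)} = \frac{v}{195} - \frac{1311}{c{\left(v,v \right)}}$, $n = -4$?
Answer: $\frac{130}{1171296547} \approx 1.1099 \cdot 10^{-7}$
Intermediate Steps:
$c{\left(U,G \right)} = -2$ ($c{\left(U,G \right)} = 2 - 4 = -2$)
$Z{\left(M \right)} = 3 M^{2}$
$D{\left(v \right)} = \frac{1311}{2} + \frac{v}{195}$ ($D{\left(v \right)} = \frac{v}{195} - \frac{1311}{-2} = v \frac{1}{195} - - \frac{1311}{2} = \frac{v}{195} + \frac{1311}{2} = \frac{1311}{2} + \frac{v}{195}$)
$\frac{1}{D{\left(Z{\left(-29 \right)} \right)} + 9009305} = \frac{1}{\left(\frac{1311}{2} + \frac{3 \left(-29\right)^{2}}{195}\right) + 9009305} = \frac{1}{\left(\frac{1311}{2} + \frac{3 \cdot 841}{195}\right) + 9009305} = \frac{1}{\left(\frac{1311}{2} + \frac{1}{195} \cdot 2523\right) + 9009305} = \frac{1}{\left(\frac{1311}{2} + \frac{841}{65}\right) + 9009305} = \frac{1}{\frac{86897}{130} + 9009305} = \frac{1}{\frac{1171296547}{130}} = \frac{130}{1171296547}$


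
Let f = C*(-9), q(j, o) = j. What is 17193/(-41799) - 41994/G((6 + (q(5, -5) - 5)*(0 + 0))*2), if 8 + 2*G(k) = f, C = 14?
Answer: 584718425/933511 ≈ 626.37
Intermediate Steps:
f = -126 (f = 14*(-9) = -126)
G(k) = -67 (G(k) = -4 + (½)*(-126) = -4 - 63 = -67)
17193/(-41799) - 41994/G((6 + (q(5, -5) - 5)*(0 + 0))*2) = 17193/(-41799) - 41994/(-67) = 17193*(-1/41799) - 41994*(-1/67) = -5731/13933 + 41994/67 = 584718425/933511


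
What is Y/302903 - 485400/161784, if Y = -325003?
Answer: -8317058398/2041869123 ≈ -4.0733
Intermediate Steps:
Y/302903 - 485400/161784 = -325003/302903 - 485400/161784 = -325003*1/302903 - 485400*1/161784 = -325003/302903 - 20225/6741 = -8317058398/2041869123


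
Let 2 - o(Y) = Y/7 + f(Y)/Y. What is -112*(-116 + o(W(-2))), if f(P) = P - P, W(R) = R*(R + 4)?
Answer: 12704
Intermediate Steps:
W(R) = R*(4 + R)
f(P) = 0
o(Y) = 2 - Y/7 (o(Y) = 2 - (Y/7 + 0/Y) = 2 - (Y*(⅐) + 0) = 2 - (Y/7 + 0) = 2 - Y/7)
-112*(-116 + o(W(-2))) = -112*(-116 + (2 - (-2)*(4 - 2)/7)) = -112*(-116 + (2 - (-2)*2/7)) = -112*(-116 + (2 - ⅐*(-4))) = -112*(-116 + (2 + 4/7)) = -112*(-116 + 18/7) = -112*(-794/7) = 12704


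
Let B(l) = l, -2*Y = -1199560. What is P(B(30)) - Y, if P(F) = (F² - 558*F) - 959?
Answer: -616579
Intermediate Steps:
Y = 599780 (Y = -½*(-1199560) = 599780)
P(F) = -959 + F² - 558*F
P(B(30)) - Y = (-959 + 30² - 558*30) - 1*599780 = (-959 + 900 - 16740) - 599780 = -16799 - 599780 = -616579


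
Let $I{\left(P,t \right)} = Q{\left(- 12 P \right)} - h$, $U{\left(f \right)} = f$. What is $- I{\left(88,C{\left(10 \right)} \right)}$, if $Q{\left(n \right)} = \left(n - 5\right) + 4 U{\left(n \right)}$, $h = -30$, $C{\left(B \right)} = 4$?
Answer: $5255$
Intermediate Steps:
$Q{\left(n \right)} = -5 + 5 n$ ($Q{\left(n \right)} = \left(n - 5\right) + 4 n = \left(-5 + n\right) + 4 n = -5 + 5 n$)
$I{\left(P,t \right)} = 25 - 60 P$ ($I{\left(P,t \right)} = \left(-5 + 5 \left(- 12 P\right)\right) - -30 = \left(-5 - 60 P\right) + 30 = 25 - 60 P$)
$- I{\left(88,C{\left(10 \right)} \right)} = - (25 - 5280) = \left(-1\right) \left(-5255\right) = 5255$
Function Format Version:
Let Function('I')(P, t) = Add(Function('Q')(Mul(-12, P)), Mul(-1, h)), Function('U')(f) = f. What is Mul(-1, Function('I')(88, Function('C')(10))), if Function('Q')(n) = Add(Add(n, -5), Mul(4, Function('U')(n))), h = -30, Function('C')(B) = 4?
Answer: 5255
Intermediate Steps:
Function('Q')(n) = Add(-5, Mul(5, n)) (Function('Q')(n) = Add(Add(n, -5), Mul(4, n)) = Add(Add(-5, n), Mul(4, n)) = Add(-5, Mul(5, n)))
Function('I')(P, t) = Add(25, Mul(-60, P)) (Function('I')(P, t) = Add(Add(-5, Mul(5, Mul(-12, P))), Mul(-1, -30)) = Add(Add(-5, Mul(-60, P)), 30) = Add(25, Mul(-60, P)))
Mul(-1, Function('I')(88, Function('C')(10))) = Mul(-1, Add(25, Mul(-60, 88))) = Mul(-1, Add(25, -5280)) = Mul(-1, -5255) = 5255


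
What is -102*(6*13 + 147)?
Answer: -22950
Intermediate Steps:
-102*(6*13 + 147) = -102*(78 + 147) = -102*225 = -22950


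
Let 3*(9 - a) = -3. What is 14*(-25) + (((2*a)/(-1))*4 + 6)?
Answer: -424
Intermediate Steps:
a = 10 (a = 9 - 1/3*(-3) = 9 + 1 = 10)
14*(-25) + (((2*a)/(-1))*4 + 6) = 14*(-25) + (((2*10)/(-1))*4 + 6) = -350 + ((20*(-1))*4 + 6) = -350 + (-20*4 + 6) = -350 + (-80 + 6) = -350 - 74 = -424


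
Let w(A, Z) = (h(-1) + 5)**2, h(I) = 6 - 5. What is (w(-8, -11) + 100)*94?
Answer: 12784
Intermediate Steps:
h(I) = 1
w(A, Z) = 36 (w(A, Z) = (1 + 5)**2 = 6**2 = 36)
(w(-8, -11) + 100)*94 = (36 + 100)*94 = 136*94 = 12784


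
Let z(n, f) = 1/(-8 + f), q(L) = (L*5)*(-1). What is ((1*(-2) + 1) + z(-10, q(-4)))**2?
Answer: 121/144 ≈ 0.84028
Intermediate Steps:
q(L) = -5*L (q(L) = (5*L)*(-1) = -5*L)
((1*(-2) + 1) + z(-10, q(-4)))**2 = ((1*(-2) + 1) + 1/(-8 - 5*(-4)))**2 = ((-2 + 1) + 1/(-8 + 20))**2 = (-1 + 1/12)**2 = (-11/12)**2 = 121/144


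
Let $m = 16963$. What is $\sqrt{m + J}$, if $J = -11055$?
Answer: $2 \sqrt{1477} \approx 76.864$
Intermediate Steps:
$\sqrt{m + J} = \sqrt{16963 - 11055} = \sqrt{5908} = 2 \sqrt{1477}$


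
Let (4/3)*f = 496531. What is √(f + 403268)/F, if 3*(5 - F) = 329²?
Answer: -3*√3102665/216452 ≈ -0.024413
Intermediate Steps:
f = 1489593/4 (f = (¾)*496531 = 1489593/4 ≈ 3.7240e+5)
F = -108226/3 (F = 5 - ⅓*329² = 5 - ⅓*108241 = 5 - 108241/3 = -108226/3 ≈ -36075.)
√(f + 403268)/F = √(1489593/4 + 403268)/(-108226/3) = √(3102665/4)*(-3/108226) = (√3102665/2)*(-3/108226) = -3*√3102665/216452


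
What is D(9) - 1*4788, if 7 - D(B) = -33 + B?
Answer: -4757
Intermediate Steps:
D(B) = 40 - B (D(B) = 7 - (-33 + B) = 7 + (33 - B) = 40 - B)
D(9) - 1*4788 = (40 - 1*9) - 1*4788 = (40 - 9) - 4788 = 31 - 4788 = -4757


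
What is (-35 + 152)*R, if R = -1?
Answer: -117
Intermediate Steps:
(-35 + 152)*R = (-35 + 152)*(-1) = 117*(-1) = -117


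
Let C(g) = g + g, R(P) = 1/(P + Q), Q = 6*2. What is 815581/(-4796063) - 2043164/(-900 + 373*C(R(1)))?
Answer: 63689964274521/26268037051 ≈ 2424.6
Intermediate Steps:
Q = 12
R(P) = 1/(12 + P) (R(P) = 1/(P + 12) = 1/(12 + P))
C(g) = 2*g
815581/(-4796063) - 2043164/(-900 + 373*C(R(1))) = 815581/(-4796063) - 2043164/(-900 + 373*(2/(12 + 1))) = 815581*(-1/4796063) - 2043164/(-900 + 373*(2/13)) = -815581/4796063 - 2043164/(-900 + 373*(2*(1/13))) = -815581/4796063 - 2043164/(-900 + 373*(2/13)) = -815581/4796063 - 2043164/(-900 + 746/13) = -815581/4796063 - 2043164/(-10954/13) = -815581/4796063 - 2043164*(-13/10954) = -815581/4796063 + 13280566/5477 = 63689964274521/26268037051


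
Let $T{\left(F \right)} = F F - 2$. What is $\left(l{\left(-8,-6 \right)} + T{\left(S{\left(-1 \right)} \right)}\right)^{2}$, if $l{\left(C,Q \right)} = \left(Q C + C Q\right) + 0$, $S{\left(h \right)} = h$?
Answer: $9025$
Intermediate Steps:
$T{\left(F \right)} = -2 + F^{2}$ ($T{\left(F \right)} = F^{2} - 2 = -2 + F^{2}$)
$l{\left(C,Q \right)} = 2 C Q$ ($l{\left(C,Q \right)} = \left(C Q + C Q\right) + 0 = 2 C Q + 0 = 2 C Q$)
$\left(l{\left(-8,-6 \right)} + T{\left(S{\left(-1 \right)} \right)}\right)^{2} = \left(2 \left(-8\right) \left(-6\right) - \left(2 - \left(-1\right)^{2}\right)\right)^{2} = \left(96 + \left(-2 + 1\right)\right)^{2} = \left(96 - 1\right)^{2} = 95^{2} = 9025$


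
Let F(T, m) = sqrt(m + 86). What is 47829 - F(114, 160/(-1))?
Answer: 47829 - I*sqrt(74) ≈ 47829.0 - 8.6023*I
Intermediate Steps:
F(T, m) = sqrt(86 + m)
47829 - F(114, 160/(-1)) = 47829 - sqrt(86 + 160/(-1)) = 47829 - sqrt(86 + 160*(-1)) = 47829 - sqrt(86 - 160) = 47829 - sqrt(-74) = 47829 - I*sqrt(74)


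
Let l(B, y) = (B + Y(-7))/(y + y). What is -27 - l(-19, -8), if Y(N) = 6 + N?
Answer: -113/4 ≈ -28.250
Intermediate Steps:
l(B, y) = (-1 + B)/(2*y) (l(B, y) = (B + (6 - 7))/(y + y) = (B - 1)/((2*y)) = (-1 + B)*(1/(2*y)) = (-1 + B)/(2*y))
-27 - l(-19, -8) = -27 - (-1 - 19)/(2*(-8)) = -27 - (-1)*(-20)/(2*8) = -27 - 1*5/4 = -27 - 5/4 = -113/4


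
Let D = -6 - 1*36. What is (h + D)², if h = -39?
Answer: 6561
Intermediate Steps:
D = -42 (D = -6 - 36 = -42)
(h + D)² = (-39 - 42)² = (-81)² = 6561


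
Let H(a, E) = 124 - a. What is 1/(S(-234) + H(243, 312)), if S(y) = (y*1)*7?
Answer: -1/1757 ≈ -0.00056915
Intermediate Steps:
S(y) = 7*y (S(y) = y*7 = 7*y)
1/(S(-234) + H(243, 312)) = 1/(7*(-234) + (124 - 1*243)) = 1/(-1638 + (124 - 243)) = 1/(-1638 - 119) = 1/(-1757) = -1/1757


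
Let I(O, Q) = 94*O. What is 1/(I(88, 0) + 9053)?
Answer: 1/17325 ≈ 5.7720e-5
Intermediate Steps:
1/(I(88, 0) + 9053) = 1/(94*88 + 9053) = 1/(8272 + 9053) = 1/17325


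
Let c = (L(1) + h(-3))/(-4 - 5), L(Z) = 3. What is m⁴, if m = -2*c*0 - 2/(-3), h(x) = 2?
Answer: 16/81 ≈ 0.19753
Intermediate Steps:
c = -5/9 (c = (3 + 2)/(-4 - 5) = 5/(-9) = 5*(-⅑) = -5/9 ≈ -0.55556)
m = ⅔ (m = -2*(-5/9)*0 - 2/(-3) = (10/9)*0 - 2*(-⅓) = 0 + ⅔ = ⅔ ≈ 0.66667)
m⁴ = (⅔)⁴ = 16/81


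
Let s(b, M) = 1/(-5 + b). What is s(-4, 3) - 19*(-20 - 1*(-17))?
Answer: 512/9 ≈ 56.889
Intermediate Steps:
s(-4, 3) - 19*(-20 - 1*(-17)) = 1/(-5 - 4) - 19*(-20 - 1*(-17)) = 1/(-9) - 19*(-20 + 17) = -⅑ - 19*(-3) = -⅑ + 57 = 512/9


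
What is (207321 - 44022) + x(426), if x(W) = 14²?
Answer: 163495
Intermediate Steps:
x(W) = 196
(207321 - 44022) + x(426) = (207321 - 44022) + 196 = 163299 + 196 = 163495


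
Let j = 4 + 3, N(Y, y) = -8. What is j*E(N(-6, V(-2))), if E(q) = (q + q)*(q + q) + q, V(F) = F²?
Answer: 1736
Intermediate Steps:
E(q) = q + 4*q² (E(q) = (2*q)*(2*q) + q = 4*q² + q = q + 4*q²)
j = 7
j*E(N(-6, V(-2))) = 7*(-8*(1 + 4*(-8))) = 7*(-8*(1 - 32)) = 7*(-8*(-31)) = 7*248 = 1736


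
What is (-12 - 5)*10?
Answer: -170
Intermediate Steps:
(-12 - 5)*10 = -17*10 = -170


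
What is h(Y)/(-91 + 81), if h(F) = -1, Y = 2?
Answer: ⅒ ≈ 0.10000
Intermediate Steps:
h(Y)/(-91 + 81) = -1/(-91 + 81) = -1/(-10) = -⅒*(-1) = ⅒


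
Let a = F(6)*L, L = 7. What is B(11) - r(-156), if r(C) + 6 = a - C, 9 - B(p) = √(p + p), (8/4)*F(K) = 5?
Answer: -317/2 - √22 ≈ -163.19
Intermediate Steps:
F(K) = 5/2 (F(K) = (½)*5 = 5/2)
B(p) = 9 - √2*√p (B(p) = 9 - √(p + p) = 9 - √(2*p) = 9 - √2*√p)
a = 35/2 (a = (5/2)*7 = 35/2 ≈ 17.500)
r(C) = 23/2 - C (r(C) = -6 + (35/2 - C) = 23/2 - C)
B(11) - r(-156) = (9 - √2*√11) - (23/2 - 1*(-156)) = (9 - √22) - (23/2 + 156) = (9 - √22) - 1*335/2 = (9 - √22) - 335/2 = -317/2 - √22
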